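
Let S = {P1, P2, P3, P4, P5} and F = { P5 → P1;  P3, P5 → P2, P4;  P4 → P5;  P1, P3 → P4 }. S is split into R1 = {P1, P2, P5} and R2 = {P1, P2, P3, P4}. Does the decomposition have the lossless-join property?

Common attributes: R1 ∩ R2 = {P1, P2}.
No dependency enlarges {P1, P2}, so (P1, P2)⁺ = {P1, P2}.
The closure contains neither all of R1 = {P1, P2, P5} nor all of R2 = {P1, P2, P3, P4}, so the common attributes are not a superkey of either fragment. The join is lossy.

No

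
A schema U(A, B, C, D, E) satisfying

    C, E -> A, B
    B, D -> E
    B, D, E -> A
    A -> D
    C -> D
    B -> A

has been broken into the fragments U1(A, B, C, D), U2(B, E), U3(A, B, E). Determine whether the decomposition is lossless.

Chase test. Columns are A, B, C, D, E; row i has aⱼ where attribute j ∈ Ui, else bᵢⱼ.
Initial tableau (one row per fragment):
  row 1: a1 a2 a3 a4 b15
  row 2: b21 a2 b23 b24 a5
  row 3: a1 a2 b33 b34 a5
Rows 1 and 3 agree on A; apply A→D and equate their D entries.
Rows 1 and 2 agree on B; apply B→A and equate their A entries.
Rows 1 and 3 agree on B, D; apply B, D→E and equate their E entries.
Rows 1 and 2 agree on A; apply A→D and equate their D entries.
Row 1 is now all distinguished symbols — the join is lossless.

Yes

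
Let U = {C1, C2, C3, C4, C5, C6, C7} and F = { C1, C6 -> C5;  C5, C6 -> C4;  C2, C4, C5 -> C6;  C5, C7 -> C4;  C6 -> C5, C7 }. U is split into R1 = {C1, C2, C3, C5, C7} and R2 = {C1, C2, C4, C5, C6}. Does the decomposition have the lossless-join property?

No

Common attributes: R1 ∩ R2 = {C1, C2, C5}.
No dependency enlarges {C1, C2, C5}, so (C1, C2, C5)⁺ = {C1, C2, C5}.
The closure contains neither all of R1 = {C1, C2, C3, C5, C7} nor all of R2 = {C1, C2, C4, C5, C6}, so the common attributes are not a superkey of either fragment. The join is lossy.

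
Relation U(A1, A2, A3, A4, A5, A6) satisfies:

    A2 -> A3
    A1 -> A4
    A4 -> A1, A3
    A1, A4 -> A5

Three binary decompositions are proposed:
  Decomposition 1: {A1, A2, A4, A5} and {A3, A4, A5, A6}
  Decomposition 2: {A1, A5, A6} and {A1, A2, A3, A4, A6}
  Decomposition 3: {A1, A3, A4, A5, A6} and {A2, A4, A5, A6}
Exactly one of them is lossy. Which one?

Decomposition 1

Decomposition 1: common = {A4, A5}, closure = {A1, A3, A4, A5} → lossy.
Decomposition 2: common = {A1, A6}, closure = {A1, A3, A4, A5, A6} → lossless.
Decomposition 3: common = {A4, A5, A6}, closure = {A1, A3, A4, A5, A6} → lossless.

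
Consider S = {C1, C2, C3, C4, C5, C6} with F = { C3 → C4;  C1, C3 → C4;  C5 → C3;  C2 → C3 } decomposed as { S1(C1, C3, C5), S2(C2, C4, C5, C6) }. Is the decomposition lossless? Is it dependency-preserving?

Lossless test: (C5)⁺ = {C3, C4, C5}, which is a superkey of neither fragment — lossy.
Dependency preservation: the restricted closure of {C3} across the fragments never reaches {C4}, so C3 → C4 cannot be enforced without a join — not preserved.

lossy and not dependency-preserving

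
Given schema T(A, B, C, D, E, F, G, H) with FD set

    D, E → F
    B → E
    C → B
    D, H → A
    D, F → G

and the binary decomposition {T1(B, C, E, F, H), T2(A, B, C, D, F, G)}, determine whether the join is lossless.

No

Common attributes: T1 ∩ T2 = {B, C, F}.
Closure of {B, C, F}: B → E applies, adding E. So (B, C, F)⁺ = {B, C, E, F}.
The closure contains neither all of T1 = {B, C, E, F, H} nor all of T2 = {A, B, C, D, F, G}, so the common attributes are not a superkey of either fragment. The join is lossy.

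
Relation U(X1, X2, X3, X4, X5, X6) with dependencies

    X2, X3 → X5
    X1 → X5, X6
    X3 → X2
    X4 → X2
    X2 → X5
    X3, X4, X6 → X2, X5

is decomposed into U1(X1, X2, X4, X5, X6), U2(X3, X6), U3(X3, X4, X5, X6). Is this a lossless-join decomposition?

Chase test. Columns are X1, X2, X3, X4, X5, X6; row i has aⱼ where attribute j ∈ Ui, else bᵢⱼ.
Initial tableau (one row per fragment):
  row 1: a1 a2 b13 a4 a5 a6
  row 2: b21 b22 a3 b24 b25 a6
  row 3: b31 b32 a3 a4 a5 a6
Rows 2 and 3 agree on X3; apply X3→X2 and equate their X2 entries.
Rows 1 and 3 agree on X4; apply X4→X2 and equate their X2 entries.
Rows 1 and 2 agree on X2; apply X2→X5 and equate their X5 entries.
No row becomes fully distinguished — the join is lossy.

No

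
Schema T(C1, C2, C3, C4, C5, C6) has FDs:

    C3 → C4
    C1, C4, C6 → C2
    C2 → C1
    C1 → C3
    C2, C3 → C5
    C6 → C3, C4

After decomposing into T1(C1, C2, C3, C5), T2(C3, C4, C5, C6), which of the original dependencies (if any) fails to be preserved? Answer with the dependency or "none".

C1, C4, C6 → C2

Check C1, C4, C6 → C2: no single fragment contains all of {C1, C2, C4, C6}, and the restricted closure of {C1, C4, C6} across the fragments never reaches {C2}.
C3 → C4 is preserved.
C2 → C1 is preserved.
C1 → C3 is preserved.
C2, C3 → C5 is preserved.
C6 → C3, C4 is preserved.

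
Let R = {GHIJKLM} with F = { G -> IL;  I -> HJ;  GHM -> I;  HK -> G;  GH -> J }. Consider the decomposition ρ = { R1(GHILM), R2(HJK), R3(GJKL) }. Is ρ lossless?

Chase test. Columns are GHIJKLM; row i has aⱼ where attribute j ∈ Ri, else bᵢⱼ.
Initial tableau (one row per fragment):
  row 1: a1 a2 a3 b14 b15 a6 a7
  row 2: b21 a2 b23 a4 a5 b26 b27
  row 3: a1 b32 b33 a4 a5 a6 b37
Rows 1 and 3 agree on G; apply G→IL and equate their IL entries.
Rows 1 and 3 agree on I; apply I→HJ and equate their HJ entries.
Rows 2 and 3 agree on HK; apply HK→G and equate their G entries.
Rows 1 and 2 agree on G; apply G→IL and equate their IL entries.
No row becomes fully distinguished — the join is lossy.

No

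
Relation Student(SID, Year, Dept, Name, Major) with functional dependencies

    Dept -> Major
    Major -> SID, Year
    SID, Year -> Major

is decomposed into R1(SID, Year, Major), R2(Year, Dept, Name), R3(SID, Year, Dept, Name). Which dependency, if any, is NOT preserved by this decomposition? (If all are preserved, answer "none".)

Dept → Major: restricted closure across fragments reaches Major.
Major → SID, Year lies within R1.
SID, Year → Major lies within R1.
Every dependency is enforceable on the fragments, so the decomposition is dependency-preserving.

none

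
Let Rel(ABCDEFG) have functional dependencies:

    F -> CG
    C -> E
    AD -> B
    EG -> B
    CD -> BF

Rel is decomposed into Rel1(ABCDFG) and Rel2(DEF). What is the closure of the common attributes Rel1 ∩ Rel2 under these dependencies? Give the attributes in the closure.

BCDEFG

Rel1 ∩ Rel2 = {DF}.
F → CG applies, adding CG
C → E applies, adding E
EG → B applies, adding B
Closure: {BCDEFG}.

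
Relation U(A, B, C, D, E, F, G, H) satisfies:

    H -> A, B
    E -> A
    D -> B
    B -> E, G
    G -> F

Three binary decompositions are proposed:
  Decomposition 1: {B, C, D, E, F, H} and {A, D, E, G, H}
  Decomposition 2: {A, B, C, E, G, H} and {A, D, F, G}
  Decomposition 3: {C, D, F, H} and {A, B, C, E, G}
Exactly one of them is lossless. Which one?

Decomposition 1: common = {D, E, H}, closure = {A, B, D, E, F, G, H} → lossless.
Decomposition 2: common = {A, G}, closure = {A, F, G} → lossy.
Decomposition 3: common = {C}, closure = {C} → lossy.

Decomposition 1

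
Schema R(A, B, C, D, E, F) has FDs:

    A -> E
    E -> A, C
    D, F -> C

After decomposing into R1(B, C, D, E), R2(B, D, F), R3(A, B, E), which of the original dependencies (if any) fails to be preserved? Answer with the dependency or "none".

D, F -> C

Check D, F → C: no single fragment contains all of {C, D, F}, and the restricted closure of {D, F} across the fragments never reaches {C}.
A → E is preserved.
E → A, C is preserved.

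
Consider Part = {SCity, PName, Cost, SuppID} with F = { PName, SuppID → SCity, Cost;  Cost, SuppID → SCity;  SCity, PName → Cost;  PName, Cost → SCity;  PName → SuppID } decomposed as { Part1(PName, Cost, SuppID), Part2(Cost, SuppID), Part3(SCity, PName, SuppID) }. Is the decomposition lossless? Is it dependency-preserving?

lossless but not dependency-preserving

Lossless test (chase): Rows 1 and 3 agree on PName, SuppID; apply PName, SuppID→SCity, Cost and equate their SCity, Cost entries. Rows 1 and 2 agree on Cost, SuppID; apply Cost, SuppID→SCity and equate their SCity entries. Row 1 is now all distinguished symbols — the join is lossless.
Dependency preservation: the restricted closure of {Cost, SuppID} across the fragments never reaches {SCity}, so Cost, SuppID → SCity cannot be enforced without a join — not preserved.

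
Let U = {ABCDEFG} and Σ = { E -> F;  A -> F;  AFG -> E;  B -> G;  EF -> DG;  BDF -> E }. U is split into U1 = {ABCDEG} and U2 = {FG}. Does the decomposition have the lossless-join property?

No

Common attributes: U1 ∩ U2 = {G}.
No dependency enlarges {G}, so (G)⁺ = {G}.
The closure contains neither all of U1 = {ABCDEG} nor all of U2 = {FG}, so the common attributes are not a superkey of either fragment. The join is lossy.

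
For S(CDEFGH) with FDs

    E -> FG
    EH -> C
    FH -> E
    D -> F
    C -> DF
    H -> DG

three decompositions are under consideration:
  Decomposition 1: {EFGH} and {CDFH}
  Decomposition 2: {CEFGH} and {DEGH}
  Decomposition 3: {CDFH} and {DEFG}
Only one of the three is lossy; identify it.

Decomposition 1: common = {FH}, closure = {CDEFGH} → lossless.
Decomposition 2: common = {EGH}, closure = {CDEFGH} → lossless.
Decomposition 3: common = {DF}, closure = {DF} → lossy.

Decomposition 3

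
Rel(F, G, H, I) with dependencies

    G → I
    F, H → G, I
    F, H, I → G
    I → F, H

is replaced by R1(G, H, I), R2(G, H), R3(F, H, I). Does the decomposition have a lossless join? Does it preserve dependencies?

Lossless test (chase): Rows 1 and 2 agree on G; apply G→I and equate their I entries. Rows 1 and 2 agree on I; apply I→F, H and equate their F, H entries. Rows 1 and 3 agree on I; apply I→F, H and equate their F, H entries. Rows 1 and 3 agree on F, H; apply F, H→G, I and equate their G, I entries. Row 1 is now all distinguished symbols — the join is lossless.
Dependency preservation: F, H → G, I; F, H, I → G are not contained in any single fragment, but the restricted closure of each left-hand side across the fragments still reaches the right-hand side; the remaining FDs each lie inside some fragment. All dependencies are preserved.

lossless and dependency-preserving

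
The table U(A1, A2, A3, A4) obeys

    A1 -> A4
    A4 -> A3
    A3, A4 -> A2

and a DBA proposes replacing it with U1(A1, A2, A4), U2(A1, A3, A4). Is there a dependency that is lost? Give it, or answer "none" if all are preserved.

A1 → A4 lies within U1.
A4 → A3 lies within U2.
A3, A4 → A2: restricted closure across fragments reaches A2.
Every dependency is enforceable on the fragments, so the decomposition is dependency-preserving.

none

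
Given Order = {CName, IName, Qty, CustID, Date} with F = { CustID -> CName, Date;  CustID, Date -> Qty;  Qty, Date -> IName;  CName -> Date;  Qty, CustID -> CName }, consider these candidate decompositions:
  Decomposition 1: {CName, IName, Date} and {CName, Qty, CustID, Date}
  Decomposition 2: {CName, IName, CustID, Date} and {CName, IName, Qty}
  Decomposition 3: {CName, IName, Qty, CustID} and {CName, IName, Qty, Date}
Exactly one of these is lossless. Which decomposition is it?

Decomposition 3

Decomposition 1: common = {CName, Date}, closure = {CName, Date} → lossy.
Decomposition 2: common = {CName, IName}, closure = {CName, IName, Date} → lossy.
Decomposition 3: common = {CName, IName, Qty}, closure = {CName, IName, Qty, Date} → lossless.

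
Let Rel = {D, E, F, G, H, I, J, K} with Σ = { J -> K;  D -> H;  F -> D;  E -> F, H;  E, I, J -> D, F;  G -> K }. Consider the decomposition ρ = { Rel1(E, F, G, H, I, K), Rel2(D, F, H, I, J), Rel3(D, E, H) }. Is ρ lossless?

No

Chase test. Columns are D, E, F, G, H, I, J, K; row i has aⱼ where attribute j ∈ Reli, else bᵢⱼ.
Initial tableau (one row per fragment):
  row 1: b11 a2 a3 a4 a5 a6 b17 a8
  row 2: a1 b22 a3 b24 a5 a6 a7 b28
  row 3: a1 a2 b33 b34 a5 b36 b37 b38
Rows 1 and 2 agree on F; apply F→D and equate their D entries.
Rows 1 and 3 agree on E; apply E→F, H and equate their F, H entries.
No row becomes fully distinguished — the join is lossy.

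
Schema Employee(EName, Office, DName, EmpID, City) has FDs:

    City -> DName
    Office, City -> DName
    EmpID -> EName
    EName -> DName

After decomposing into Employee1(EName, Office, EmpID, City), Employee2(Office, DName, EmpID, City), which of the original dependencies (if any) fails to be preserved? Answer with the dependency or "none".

Check EName → DName: no single fragment contains all of {EName, DName}, and the restricted closure of {EName} across the fragments never reaches {DName}.
City → DName is preserved.
Office, City → DName is preserved.
EmpID → EName is preserved.

EName -> DName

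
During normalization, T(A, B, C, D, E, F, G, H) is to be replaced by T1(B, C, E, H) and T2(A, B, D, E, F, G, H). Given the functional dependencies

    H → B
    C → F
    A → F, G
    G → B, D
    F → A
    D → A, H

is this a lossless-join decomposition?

Common attributes: T1 ∩ T2 = {B, E, H}.
No dependency enlarges {B, E, H}, so (B, E, H)⁺ = {B, E, H}.
The closure contains neither all of T1 = {B, C, E, H} nor all of T2 = {A, B, D, E, F, G, H}, so the common attributes are not a superkey of either fragment. The join is lossy.

No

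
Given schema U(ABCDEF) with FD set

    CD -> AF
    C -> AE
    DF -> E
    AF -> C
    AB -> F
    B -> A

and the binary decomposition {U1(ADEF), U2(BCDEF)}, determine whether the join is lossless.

No

Common attributes: U1 ∩ U2 = {DEF}.
No dependency enlarges {DEF}, so (DEF)⁺ = {DEF}.
The closure contains neither all of U1 = {ADEF} nor all of U2 = {BCDEF}, so the common attributes are not a superkey of either fragment. The join is lossy.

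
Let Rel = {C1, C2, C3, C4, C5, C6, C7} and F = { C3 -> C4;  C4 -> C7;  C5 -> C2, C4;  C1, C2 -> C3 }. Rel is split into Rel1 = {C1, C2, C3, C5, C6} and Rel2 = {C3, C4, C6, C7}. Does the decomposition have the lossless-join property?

Yes

Common attributes: Rel1 ∩ Rel2 = {C3, C6}.
Closure of {C3, C6}: C3 → C4 applies, adding C4; C4 → C7 applies, adding C7. So (C3, C6)⁺ = {C3, C4, C6, C7}.
This closure contains every attribute of Rel2, so Rel1 ∩ Rel2 → Rel2. The join is lossless.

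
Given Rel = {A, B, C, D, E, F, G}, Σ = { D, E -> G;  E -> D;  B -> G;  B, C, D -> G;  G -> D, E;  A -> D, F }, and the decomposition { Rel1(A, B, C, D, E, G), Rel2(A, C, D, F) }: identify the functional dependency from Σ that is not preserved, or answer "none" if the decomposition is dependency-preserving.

none

D, E → G lies within Rel1.
E → D lies within Rel1.
B → G lies within Rel1.
B, C, D → G lies within Rel1.
G → D, E lies within Rel1.
A → D, F lies within Rel2.
Every dependency is enforceable on the fragments, so the decomposition is dependency-preserving.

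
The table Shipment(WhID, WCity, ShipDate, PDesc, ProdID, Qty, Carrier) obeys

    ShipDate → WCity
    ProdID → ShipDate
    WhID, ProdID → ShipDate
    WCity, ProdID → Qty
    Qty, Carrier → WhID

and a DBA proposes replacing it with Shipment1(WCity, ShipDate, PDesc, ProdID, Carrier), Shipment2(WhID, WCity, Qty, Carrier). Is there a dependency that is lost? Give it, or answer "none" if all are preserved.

Check WCity, ProdID → Qty: no single fragment contains all of {WCity, ProdID, Qty}, and the restricted closure of {WCity, ProdID} across the fragments never reaches {Qty}.
ShipDate → WCity is preserved.
ProdID → ShipDate is preserved.
WhID, ProdID → ShipDate is preserved.
Qty, Carrier → WhID is preserved.

WCity, ProdID → Qty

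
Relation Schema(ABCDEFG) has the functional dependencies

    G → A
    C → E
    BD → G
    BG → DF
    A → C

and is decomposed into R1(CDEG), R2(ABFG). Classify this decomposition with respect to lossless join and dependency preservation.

Lossless test: (G)⁺ = {ACEG}, which is a superkey of neither fragment — lossy.
Dependency preservation: the restricted closure of {BD} across the fragments never reaches {G}, so BD → G cannot be enforced without a join — not preserved.

lossy and not dependency-preserving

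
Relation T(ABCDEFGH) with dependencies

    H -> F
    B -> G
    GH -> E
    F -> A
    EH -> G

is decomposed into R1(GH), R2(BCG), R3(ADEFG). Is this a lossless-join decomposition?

Chase test. Columns are ABCDEFGH; row i has aⱼ where attribute j ∈ Ri, else bᵢⱼ.
Initial tableau (one row per fragment):
  row 1: b11 b12 b13 b14 b15 b16 a7 a8
  row 2: b21 a2 a3 b24 b25 b26 a7 b28
  row 3: a1 b32 b33 a4 a5 a6 a7 b38
No row becomes fully distinguished — the join is lossy.

No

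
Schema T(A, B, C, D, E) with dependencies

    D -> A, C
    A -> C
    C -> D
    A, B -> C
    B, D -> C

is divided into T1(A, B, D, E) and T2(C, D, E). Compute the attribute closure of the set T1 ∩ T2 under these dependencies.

T1 ∩ T2 = {D, E}.
D → A, C applies, adding A, C
Closure: {A, C, D, E}.

A, C, D, E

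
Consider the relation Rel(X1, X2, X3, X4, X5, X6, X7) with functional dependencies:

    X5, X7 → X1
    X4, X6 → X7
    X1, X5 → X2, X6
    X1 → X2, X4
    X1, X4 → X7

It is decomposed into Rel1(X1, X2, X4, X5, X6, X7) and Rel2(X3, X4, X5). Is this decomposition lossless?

No

Common attributes: Rel1 ∩ Rel2 = {X4, X5}.
No dependency enlarges {X4, X5}, so (X4, X5)⁺ = {X4, X5}.
The closure contains neither all of Rel1 = {X1, X2, X4, X5, X6, X7} nor all of Rel2 = {X3, X4, X5}, so the common attributes are not a superkey of either fragment. The join is lossy.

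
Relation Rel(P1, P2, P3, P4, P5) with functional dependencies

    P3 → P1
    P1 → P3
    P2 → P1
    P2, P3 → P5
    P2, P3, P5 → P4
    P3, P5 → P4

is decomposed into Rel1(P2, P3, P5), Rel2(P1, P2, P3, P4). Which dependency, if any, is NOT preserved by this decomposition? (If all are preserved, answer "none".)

Check P3, P5 → P4: no single fragment contains all of {P3, P4, P5}, and the restricted closure of {P3, P5} across the fragments never reaches {P4}.
P3 → P1 is preserved.
P1 → P3 is preserved.
P2 → P1 is preserved.
P2, P3 → P5 is preserved.
P2, P3, P5 → P4 is preserved.

P3, P5 → P4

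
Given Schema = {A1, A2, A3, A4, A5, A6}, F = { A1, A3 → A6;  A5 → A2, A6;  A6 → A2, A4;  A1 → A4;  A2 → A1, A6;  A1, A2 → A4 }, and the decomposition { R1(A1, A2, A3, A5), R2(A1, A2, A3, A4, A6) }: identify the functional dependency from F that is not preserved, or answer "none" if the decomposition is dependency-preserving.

A1, A3 → A6 lies within R2.
A5 → A2, A6: restricted closure across fragments reaches A2, A6.
A6 → A2, A4 lies within R2.
A1 → A4 lies within R2.
A2 → A1, A6 lies within R2.
A1, A2 → A4 lies within R2.
Every dependency is enforceable on the fragments, so the decomposition is dependency-preserving.

none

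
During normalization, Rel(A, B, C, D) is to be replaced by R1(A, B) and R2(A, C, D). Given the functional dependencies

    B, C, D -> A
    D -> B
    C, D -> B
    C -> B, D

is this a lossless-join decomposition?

No

Common attributes: R1 ∩ R2 = {A}.
No dependency enlarges {A}, so (A)⁺ = {A}.
The closure contains neither all of R1 = {A, B} nor all of R2 = {A, C, D}, so the common attributes are not a superkey of either fragment. The join is lossy.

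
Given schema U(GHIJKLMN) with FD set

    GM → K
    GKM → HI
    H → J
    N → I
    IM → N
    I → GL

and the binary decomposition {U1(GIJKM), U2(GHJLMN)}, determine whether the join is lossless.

Common attributes: U1 ∩ U2 = {GJM}.
Closure of {GJM}: GM → K applies, adding K; GKM → HI applies, adding HI; IM → N applies, adding N; I → GL applies, adding L. So (GJM)⁺ = {GHIJKLMN}.
This closure contains every attribute of U1, so U1 ∩ U2 → U1. The join is lossless.

Yes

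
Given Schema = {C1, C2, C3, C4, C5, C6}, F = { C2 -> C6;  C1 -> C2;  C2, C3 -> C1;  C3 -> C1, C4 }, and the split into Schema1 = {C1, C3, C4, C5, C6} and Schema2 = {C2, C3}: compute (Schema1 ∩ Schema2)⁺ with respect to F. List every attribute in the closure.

Schema1 ∩ Schema2 = {C3}.
C3 → C1, C4 applies, adding C1, C4
C1 → C2 applies, adding C2
C2 → C6 applies, adding C6
Closure: {C1, C2, C3, C4, C6}.

C1, C2, C3, C4, C6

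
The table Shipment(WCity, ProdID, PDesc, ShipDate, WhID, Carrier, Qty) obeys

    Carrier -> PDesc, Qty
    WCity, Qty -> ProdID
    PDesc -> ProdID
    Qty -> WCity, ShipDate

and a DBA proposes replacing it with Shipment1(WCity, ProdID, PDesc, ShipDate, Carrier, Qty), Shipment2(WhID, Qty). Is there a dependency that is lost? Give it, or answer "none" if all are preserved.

none

Carrier → PDesc, Qty lies within Shipment1.
WCity, Qty → ProdID lies within Shipment1.
PDesc → ProdID lies within Shipment1.
Qty → WCity, ShipDate lies within Shipment1.
Every dependency is enforceable on the fragments, so the decomposition is dependency-preserving.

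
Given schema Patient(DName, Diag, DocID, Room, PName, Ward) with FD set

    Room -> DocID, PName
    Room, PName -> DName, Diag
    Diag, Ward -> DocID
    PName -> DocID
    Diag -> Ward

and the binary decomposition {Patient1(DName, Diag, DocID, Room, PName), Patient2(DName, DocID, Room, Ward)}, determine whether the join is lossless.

Yes

Common attributes: Patient1 ∩ Patient2 = {DName, DocID, Room}.
Closure of {DName, DocID, Room}: Room → DocID, PName applies, adding PName; Room, PName → DName, Diag applies, adding Diag; Diag → Ward applies, adding Ward. So (DName, DocID, Room)⁺ = {DName, Diag, DocID, Room, PName, Ward}.
This closure contains every attribute of Patient1, so Patient1 ∩ Patient2 → Patient1. The join is lossless.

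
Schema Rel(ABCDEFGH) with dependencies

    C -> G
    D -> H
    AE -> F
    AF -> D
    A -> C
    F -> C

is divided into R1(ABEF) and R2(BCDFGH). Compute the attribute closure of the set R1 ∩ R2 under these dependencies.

R1 ∩ R2 = {BF}.
F → C applies, adding C
C → G applies, adding G
Closure: {BCFG}.

BCFG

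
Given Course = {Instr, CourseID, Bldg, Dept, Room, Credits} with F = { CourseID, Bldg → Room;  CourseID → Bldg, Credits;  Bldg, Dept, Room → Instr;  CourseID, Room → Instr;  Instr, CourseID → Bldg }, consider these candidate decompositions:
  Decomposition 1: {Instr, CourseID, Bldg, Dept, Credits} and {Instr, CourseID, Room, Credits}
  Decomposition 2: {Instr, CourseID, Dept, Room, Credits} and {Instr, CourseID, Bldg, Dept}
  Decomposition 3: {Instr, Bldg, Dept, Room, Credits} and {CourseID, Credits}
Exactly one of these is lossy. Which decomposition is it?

Decomposition 1: common = {Instr, CourseID, Credits}, closure = {Instr, CourseID, Bldg, Room, Credits} → lossless.
Decomposition 2: common = {Instr, CourseID, Dept}, closure = {Instr, CourseID, Bldg, Dept, Room, Credits} → lossless.
Decomposition 3: common = {Credits}, closure = {Credits} → lossy.

Decomposition 3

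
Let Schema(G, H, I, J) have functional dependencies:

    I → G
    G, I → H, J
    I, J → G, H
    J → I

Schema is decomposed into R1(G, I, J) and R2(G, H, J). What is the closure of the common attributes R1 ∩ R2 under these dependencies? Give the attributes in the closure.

R1 ∩ R2 = {G, J}.
J → I applies, adding I
G, I → H, J applies, adding H
Closure: {G, H, I, J}.

G, H, I, J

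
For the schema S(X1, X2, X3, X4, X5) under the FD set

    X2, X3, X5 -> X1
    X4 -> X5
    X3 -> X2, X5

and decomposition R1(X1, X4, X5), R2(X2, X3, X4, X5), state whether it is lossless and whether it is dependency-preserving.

Lossless test: (X4, X5)⁺ = {X4, X5}, which is a superkey of neither fragment — lossy.
Dependency preservation: the restricted closure of {X2, X3, X5} across the fragments never reaches {X1}, so X2, X3, X5 → X1 cannot be enforced without a join — not preserved.

lossy and not dependency-preserving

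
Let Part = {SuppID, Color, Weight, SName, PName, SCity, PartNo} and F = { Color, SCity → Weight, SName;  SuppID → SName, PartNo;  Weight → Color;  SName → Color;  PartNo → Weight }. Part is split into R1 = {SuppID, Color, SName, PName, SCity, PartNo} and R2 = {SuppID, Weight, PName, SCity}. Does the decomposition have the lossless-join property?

Yes

Common attributes: R1 ∩ R2 = {SuppID, PName, SCity}.
Closure of {SuppID, PName, SCity}: SuppID → SName, PartNo applies, adding SName, PartNo; SName → Color applies, adding Color; PartNo → Weight applies, adding Weight. So (SuppID, PName, SCity)⁺ = {SuppID, Color, Weight, SName, PName, SCity, PartNo}.
This closure contains every attribute of R1, so R1 ∩ R2 → R1. The join is lossless.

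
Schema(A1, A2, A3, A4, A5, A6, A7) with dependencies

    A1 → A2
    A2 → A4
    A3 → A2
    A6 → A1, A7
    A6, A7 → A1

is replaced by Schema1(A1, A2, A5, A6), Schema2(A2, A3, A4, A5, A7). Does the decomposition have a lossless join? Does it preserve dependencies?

Lossless test: (A2, A5)⁺ = {A2, A4, A5}, which is a superkey of neither fragment — lossy.
Dependency preservation: the restricted closure of {A6} across the fragments never reaches {A1, A7}, so A6 → A1, A7 cannot be enforced without a join — not preserved.

lossy and not dependency-preserving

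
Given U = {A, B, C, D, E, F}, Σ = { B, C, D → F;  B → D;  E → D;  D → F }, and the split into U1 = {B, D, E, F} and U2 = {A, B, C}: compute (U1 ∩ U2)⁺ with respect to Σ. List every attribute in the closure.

U1 ∩ U2 = {B}.
B → D applies, adding D
D → F applies, adding F
Closure: {B, D, F}.

B, D, F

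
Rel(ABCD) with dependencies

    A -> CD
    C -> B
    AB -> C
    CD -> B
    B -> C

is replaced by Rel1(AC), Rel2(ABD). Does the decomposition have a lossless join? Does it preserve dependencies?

lossless but not dependency-preserving

Lossless test: (A)⁺ = {ABCD}, which contains all of one fragment — lossless.
Dependency preservation: the restricted closure of {C} across the fragments never reaches {B}, so C → B cannot be enforced without a join — not preserved.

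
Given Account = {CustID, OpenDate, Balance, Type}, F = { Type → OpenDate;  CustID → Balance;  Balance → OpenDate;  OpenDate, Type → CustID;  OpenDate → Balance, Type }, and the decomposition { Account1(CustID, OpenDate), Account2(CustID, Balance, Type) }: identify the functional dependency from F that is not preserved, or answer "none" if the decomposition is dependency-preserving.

Type → OpenDate: restricted closure across fragments reaches OpenDate.
CustID → Balance lies within Account2.
Balance → OpenDate: restricted closure across fragments reaches OpenDate.
OpenDate, Type → CustID: restricted closure across fragments reaches CustID.
OpenDate → Balance, Type: restricted closure across fragments reaches Balance, Type.
Every dependency is enforceable on the fragments, so the decomposition is dependency-preserving.

none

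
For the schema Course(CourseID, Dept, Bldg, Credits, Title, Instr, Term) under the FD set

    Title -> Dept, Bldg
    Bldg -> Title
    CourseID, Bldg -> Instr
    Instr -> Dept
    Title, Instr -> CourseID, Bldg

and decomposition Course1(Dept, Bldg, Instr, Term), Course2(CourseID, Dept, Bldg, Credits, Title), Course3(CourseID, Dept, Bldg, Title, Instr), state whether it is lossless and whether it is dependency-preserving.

lossy but dependency-preserving

Lossless test (chase): Rows 1 and 2 agree on Bldg; apply Bldg→Title and equate their Title entries. Rows 2 and 3 agree on CourseID, Bldg; apply CourseID, Bldg→Instr and equate their Instr entries. Rows 1 and 2 agree on Title, Instr; apply Title, Instr→CourseID, Bldg and equate their CourseID, Bldg entries. No row becomes fully distinguished — the join is lossy.
Dependency preservation: every FD's attributes lie within a single fragment, so each can be enforced locally — preserved.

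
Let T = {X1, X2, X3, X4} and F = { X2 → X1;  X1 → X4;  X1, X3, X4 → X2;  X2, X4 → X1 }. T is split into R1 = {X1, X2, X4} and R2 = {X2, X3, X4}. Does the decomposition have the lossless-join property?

Yes

Common attributes: R1 ∩ R2 = {X2, X4}.
Closure of {X2, X4}: X2 → X1 applies, adding X1. So (X2, X4)⁺ = {X1, X2, X4}.
This closure contains every attribute of R1, so R1 ∩ R2 → R1. The join is lossless.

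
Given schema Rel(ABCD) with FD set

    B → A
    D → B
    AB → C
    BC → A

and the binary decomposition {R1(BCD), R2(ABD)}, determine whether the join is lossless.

Yes

Common attributes: R1 ∩ R2 = {BD}.
Closure of {BD}: B → A applies, adding A; AB → C applies, adding C. So (BD)⁺ = {ABCD}.
This closure contains every attribute of R1, so R1 ∩ R2 → R1. The join is lossless.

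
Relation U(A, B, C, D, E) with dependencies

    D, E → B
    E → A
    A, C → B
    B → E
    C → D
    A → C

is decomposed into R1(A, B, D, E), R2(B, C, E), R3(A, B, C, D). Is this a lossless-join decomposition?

Chase test. Columns are A, B, C, D, E; row i has aⱼ where attribute j ∈ Ri, else bᵢⱼ.
Initial tableau (one row per fragment):
  row 1: a1 a2 b13 a4 a5
  row 2: b21 a2 a3 b24 a5
  row 3: a1 a2 a3 a4 b35
Rows 1 and 2 agree on E; apply E→A and equate their A entries.
Rows 1 and 3 agree on B; apply B→E and equate their E entries.
Rows 2 and 3 agree on C; apply C→D and equate their D entries.
Rows 1 and 2 agree on A; apply A→C and equate their C entries.
Row 1 is now all distinguished symbols — the join is lossless.

Yes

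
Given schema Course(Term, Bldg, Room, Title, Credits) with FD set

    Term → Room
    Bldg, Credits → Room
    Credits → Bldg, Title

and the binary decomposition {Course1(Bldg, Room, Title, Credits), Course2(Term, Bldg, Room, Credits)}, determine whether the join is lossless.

Yes

Common attributes: Course1 ∩ Course2 = {Bldg, Room, Credits}.
Closure of {Bldg, Room, Credits}: Credits → Bldg, Title applies, adding Title. So (Bldg, Room, Credits)⁺ = {Bldg, Room, Title, Credits}.
This closure contains every attribute of Course1, so Course1 ∩ Course2 → Course1. The join is lossless.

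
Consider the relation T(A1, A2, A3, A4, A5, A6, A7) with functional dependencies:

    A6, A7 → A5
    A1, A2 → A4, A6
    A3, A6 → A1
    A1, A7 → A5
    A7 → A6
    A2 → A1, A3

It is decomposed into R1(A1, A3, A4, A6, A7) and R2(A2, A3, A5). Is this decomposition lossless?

No

Common attributes: R1 ∩ R2 = {A3}.
No dependency enlarges {A3}, so (A3)⁺ = {A3}.
The closure contains neither all of R1 = {A1, A3, A4, A6, A7} nor all of R2 = {A2, A3, A5}, so the common attributes are not a superkey of either fragment. The join is lossy.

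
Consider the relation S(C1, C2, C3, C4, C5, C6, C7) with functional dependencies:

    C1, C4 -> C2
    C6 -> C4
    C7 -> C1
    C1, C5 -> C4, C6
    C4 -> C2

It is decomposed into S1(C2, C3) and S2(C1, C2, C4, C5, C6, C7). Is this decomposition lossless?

No

Common attributes: S1 ∩ S2 = {C2}.
No dependency enlarges {C2}, so (C2)⁺ = {C2}.
The closure contains neither all of S1 = {C2, C3} nor all of S2 = {C1, C2, C4, C5, C6, C7}, so the common attributes are not a superkey of either fragment. The join is lossy.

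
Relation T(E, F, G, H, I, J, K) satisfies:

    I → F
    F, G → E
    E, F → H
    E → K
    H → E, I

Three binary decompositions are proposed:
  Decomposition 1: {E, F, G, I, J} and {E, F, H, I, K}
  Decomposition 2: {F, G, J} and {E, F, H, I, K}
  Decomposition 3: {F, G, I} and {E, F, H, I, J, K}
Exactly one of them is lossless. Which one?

Decomposition 1: common = {E, F, I}, closure = {E, F, H, I, K} → lossless.
Decomposition 2: common = {F}, closure = {F} → lossy.
Decomposition 3: common = {F, I}, closure = {F, I} → lossy.

Decomposition 1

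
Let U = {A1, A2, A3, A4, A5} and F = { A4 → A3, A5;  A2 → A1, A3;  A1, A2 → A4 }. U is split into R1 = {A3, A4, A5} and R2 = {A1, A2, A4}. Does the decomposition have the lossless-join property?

Common attributes: R1 ∩ R2 = {A4}.
Closure of {A4}: A4 → A3, A5 applies, adding A3, A5. So (A4)⁺ = {A3, A4, A5}.
This closure contains every attribute of R1, so R1 ∩ R2 → R1. The join is lossless.

Yes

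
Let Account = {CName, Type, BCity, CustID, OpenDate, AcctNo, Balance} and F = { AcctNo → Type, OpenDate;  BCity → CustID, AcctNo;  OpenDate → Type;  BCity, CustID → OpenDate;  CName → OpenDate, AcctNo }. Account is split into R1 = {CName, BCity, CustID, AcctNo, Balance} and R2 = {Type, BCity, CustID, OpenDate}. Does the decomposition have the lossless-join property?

Common attributes: R1 ∩ R2 = {BCity, CustID}.
Closure of {BCity, CustID}: BCity → CustID, AcctNo applies, adding AcctNo; BCity, CustID → OpenDate applies, adding OpenDate; AcctNo → Type, OpenDate applies, adding Type. So (BCity, CustID)⁺ = {Type, BCity, CustID, OpenDate, AcctNo}.
This closure contains every attribute of R2, so R1 ∩ R2 → R2. The join is lossless.

Yes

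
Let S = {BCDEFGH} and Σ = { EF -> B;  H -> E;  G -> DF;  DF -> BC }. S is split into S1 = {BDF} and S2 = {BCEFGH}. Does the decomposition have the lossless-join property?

No

Common attributes: S1 ∩ S2 = {BF}.
No dependency enlarges {BF}, so (BF)⁺ = {BF}.
The closure contains neither all of S1 = {BDF} nor all of S2 = {BCEFGH}, so the common attributes are not a superkey of either fragment. The join is lossy.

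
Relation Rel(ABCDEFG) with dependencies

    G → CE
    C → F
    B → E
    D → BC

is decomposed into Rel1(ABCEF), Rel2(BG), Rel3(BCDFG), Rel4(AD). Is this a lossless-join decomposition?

Chase test. Columns are ABCDEFG; row i has aⱼ where attribute j ∈ Reli, else bᵢⱼ.
Initial tableau (one row per fragment):
  row 1: a1 a2 a3 b14 a5 a6 b17
  row 2: b21 a2 b23 b24 b25 b26 a7
  row 3: b31 a2 a3 a4 b35 a6 a7
  row 4: a1 b42 b43 a4 b45 b46 b47
Rows 2 and 3 agree on G; apply G→CE and equate their CE entries.
Rows 1 and 2 agree on C; apply C→F and equate their F entries.
Rows 1 and 2 agree on B; apply B→E and equate their E entries.
Rows 3 and 4 agree on D; apply D→BC and equate their BC entries.
Rows 1 and 4 agree on C; apply C→F and equate their F entries.
Rows 1 and 4 agree on B; apply B→E and equate their E entries.
No row becomes fully distinguished — the join is lossy.

No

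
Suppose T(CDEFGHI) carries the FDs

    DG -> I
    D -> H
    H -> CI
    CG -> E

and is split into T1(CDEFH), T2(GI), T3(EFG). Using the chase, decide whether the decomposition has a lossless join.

No

Chase test. Columns are CDEFGHI; row i has aⱼ where attribute j ∈ Ti, else bᵢⱼ.
Initial tableau (one row per fragment):
  row 1: a1 a2 a3 a4 b15 a6 b17
  row 2: b21 b22 b23 b24 a5 b26 a7
  row 3: b31 b32 a3 a4 a5 b36 b37
No row becomes fully distinguished — the join is lossy.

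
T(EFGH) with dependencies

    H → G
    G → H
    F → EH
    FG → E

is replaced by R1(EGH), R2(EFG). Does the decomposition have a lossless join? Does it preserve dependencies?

lossless and dependency-preserving

Lossless test: (EG)⁺ = {EGH}, which contains all of one fragment — lossless.
Dependency preservation: F → EH is not contained in any single fragment, but the restricted closure of its left-hand side across the fragments still reaches the right-hand side; the remaining FDs each lie inside some fragment. All dependencies are preserved.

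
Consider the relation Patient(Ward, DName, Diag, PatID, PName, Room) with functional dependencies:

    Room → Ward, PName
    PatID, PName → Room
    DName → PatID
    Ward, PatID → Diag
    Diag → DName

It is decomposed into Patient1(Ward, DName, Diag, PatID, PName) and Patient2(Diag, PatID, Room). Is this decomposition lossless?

No

Common attributes: Patient1 ∩ Patient2 = {Diag, PatID}.
Closure of {Diag, PatID}: Diag → DName applies, adding DName. So (Diag, PatID)⁺ = {DName, Diag, PatID}.
The closure contains neither all of Patient1 = {Ward, DName, Diag, PatID, PName} nor all of Patient2 = {Diag, PatID, Room}, so the common attributes are not a superkey of either fragment. The join is lossy.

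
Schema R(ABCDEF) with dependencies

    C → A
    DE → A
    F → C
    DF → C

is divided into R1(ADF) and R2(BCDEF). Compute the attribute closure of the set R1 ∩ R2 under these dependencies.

R1 ∩ R2 = {DF}.
F → C applies, adding C
C → A applies, adding A
Closure: {ACDF}.

ACDF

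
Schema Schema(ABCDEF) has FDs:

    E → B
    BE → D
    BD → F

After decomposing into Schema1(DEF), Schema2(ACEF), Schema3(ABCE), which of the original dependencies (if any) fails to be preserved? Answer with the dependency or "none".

Check BD → F: no single fragment contains all of {BDF}, and the restricted closure of {BD} across the fragments never reaches {F}.
E → B is preserved.
BE → D is preserved.

BD → F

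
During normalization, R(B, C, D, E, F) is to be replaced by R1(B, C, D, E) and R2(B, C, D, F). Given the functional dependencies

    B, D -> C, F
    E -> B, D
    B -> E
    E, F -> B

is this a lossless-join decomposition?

Common attributes: R1 ∩ R2 = {B, C, D}.
Closure of {B, C, D}: B, D → C, F applies, adding F; B → E applies, adding E. So (B, C, D)⁺ = {B, C, D, E, F}.
This closure contains every attribute of R1, so R1 ∩ R2 → R1. The join is lossless.

Yes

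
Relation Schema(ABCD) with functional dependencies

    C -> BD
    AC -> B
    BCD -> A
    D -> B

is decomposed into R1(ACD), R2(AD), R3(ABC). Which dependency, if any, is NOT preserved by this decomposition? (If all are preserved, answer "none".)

Check D → B: no single fragment contains all of {BD}, and the restricted closure of {D} across the fragments never reaches {B}.
C → BD is preserved.
AC → B is preserved.
BCD → A is preserved.

D -> B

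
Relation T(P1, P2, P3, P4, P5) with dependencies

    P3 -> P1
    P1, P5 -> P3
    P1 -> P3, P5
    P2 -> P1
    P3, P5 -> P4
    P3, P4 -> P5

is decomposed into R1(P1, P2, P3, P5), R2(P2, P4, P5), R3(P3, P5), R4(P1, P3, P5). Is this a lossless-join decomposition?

Yes

Chase test. Columns are P1, P2, P3, P4, P5; row i has aⱼ where attribute j ∈ Ri, else bᵢⱼ.
Initial tableau (one row per fragment):
  row 1: a1 a2 a3 b14 a5
  row 2: b21 a2 b23 a4 a5
  row 3: b31 b32 a3 b34 a5
  row 4: a1 b42 a3 b44 a5
Rows 1 and 3 agree on P3; apply P3→P1 and equate their P1 entries.
Rows 1 and 2 agree on P2; apply P2→P1 and equate their P1 entries.
Rows 1 and 3 agree on P3, P5; apply P3, P5→P4 and equate their P4 entries.
Rows 1 and 4 agree on P3, P5; apply P3, P5→P4 and equate their P4 entries.
Rows 1 and 2 agree on P1, P5; apply P1, P5→P3 and equate their P3 entries.
Rows 1 and 2 agree on P3, P5; apply P3, P5→P4 and equate their P4 entries.
Row 1 is now all distinguished symbols — the join is lossless.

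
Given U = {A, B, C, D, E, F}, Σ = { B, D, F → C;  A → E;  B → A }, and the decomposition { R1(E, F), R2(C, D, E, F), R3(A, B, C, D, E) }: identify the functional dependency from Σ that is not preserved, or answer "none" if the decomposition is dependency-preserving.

B, D, F → C

Check B, D, F → C: no single fragment contains all of {B, C, D, F}, and the restricted closure of {B, D, F} across the fragments never reaches {C}.
A → E is preserved.
B → A is preserved.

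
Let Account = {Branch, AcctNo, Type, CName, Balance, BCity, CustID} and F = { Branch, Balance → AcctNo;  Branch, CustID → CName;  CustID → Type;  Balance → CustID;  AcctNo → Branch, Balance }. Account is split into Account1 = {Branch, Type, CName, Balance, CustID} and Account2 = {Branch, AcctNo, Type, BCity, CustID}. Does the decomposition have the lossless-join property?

Common attributes: Account1 ∩ Account2 = {Branch, Type, CustID}.
Closure of {Branch, Type, CustID}: Branch, CustID → CName applies, adding CName. So (Branch, Type, CustID)⁺ = {Branch, Type, CName, CustID}.
The closure contains neither all of Account1 = {Branch, Type, CName, Balance, CustID} nor all of Account2 = {Branch, AcctNo, Type, BCity, CustID}, so the common attributes are not a superkey of either fragment. The join is lossy.

No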